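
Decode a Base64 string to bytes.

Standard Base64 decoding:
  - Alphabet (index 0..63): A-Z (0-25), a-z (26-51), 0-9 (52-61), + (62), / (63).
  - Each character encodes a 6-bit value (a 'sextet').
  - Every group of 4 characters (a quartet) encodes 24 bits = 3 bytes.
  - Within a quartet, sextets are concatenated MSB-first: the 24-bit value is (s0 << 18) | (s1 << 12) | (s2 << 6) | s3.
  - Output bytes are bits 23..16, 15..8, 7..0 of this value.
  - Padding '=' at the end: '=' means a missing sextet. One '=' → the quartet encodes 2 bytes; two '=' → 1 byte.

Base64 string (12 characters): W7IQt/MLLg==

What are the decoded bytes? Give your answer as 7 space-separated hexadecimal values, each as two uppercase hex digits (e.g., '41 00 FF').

Answer: 5B B2 10 B7 F3 0B 2E

Derivation:
After char 0 ('W'=22): chars_in_quartet=1 acc=0x16 bytes_emitted=0
After char 1 ('7'=59): chars_in_quartet=2 acc=0x5BB bytes_emitted=0
After char 2 ('I'=8): chars_in_quartet=3 acc=0x16EC8 bytes_emitted=0
After char 3 ('Q'=16): chars_in_quartet=4 acc=0x5BB210 -> emit 5B B2 10, reset; bytes_emitted=3
After char 4 ('t'=45): chars_in_quartet=1 acc=0x2D bytes_emitted=3
After char 5 ('/'=63): chars_in_quartet=2 acc=0xB7F bytes_emitted=3
After char 6 ('M'=12): chars_in_quartet=3 acc=0x2DFCC bytes_emitted=3
After char 7 ('L'=11): chars_in_quartet=4 acc=0xB7F30B -> emit B7 F3 0B, reset; bytes_emitted=6
After char 8 ('L'=11): chars_in_quartet=1 acc=0xB bytes_emitted=6
After char 9 ('g'=32): chars_in_quartet=2 acc=0x2E0 bytes_emitted=6
Padding '==': partial quartet acc=0x2E0 -> emit 2E; bytes_emitted=7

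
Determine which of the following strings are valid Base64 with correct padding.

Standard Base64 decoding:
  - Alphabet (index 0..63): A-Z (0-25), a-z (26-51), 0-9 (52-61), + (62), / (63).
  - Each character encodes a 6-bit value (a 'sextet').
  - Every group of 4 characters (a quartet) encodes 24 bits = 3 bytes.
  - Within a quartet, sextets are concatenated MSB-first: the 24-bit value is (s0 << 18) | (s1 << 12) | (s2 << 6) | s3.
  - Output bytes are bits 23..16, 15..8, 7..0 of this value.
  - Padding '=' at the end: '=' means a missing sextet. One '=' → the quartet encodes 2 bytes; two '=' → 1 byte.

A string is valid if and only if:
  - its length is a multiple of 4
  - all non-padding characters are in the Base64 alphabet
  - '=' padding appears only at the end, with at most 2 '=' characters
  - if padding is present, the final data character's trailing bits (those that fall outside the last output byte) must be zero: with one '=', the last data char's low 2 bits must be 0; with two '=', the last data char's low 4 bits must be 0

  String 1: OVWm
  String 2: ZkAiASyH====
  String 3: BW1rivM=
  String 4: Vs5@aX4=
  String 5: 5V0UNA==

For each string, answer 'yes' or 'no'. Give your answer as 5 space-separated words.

String 1: 'OVWm' → valid
String 2: 'ZkAiASyH====' → invalid (4 pad chars (max 2))
String 3: 'BW1rivM=' → valid
String 4: 'Vs5@aX4=' → invalid (bad char(s): ['@'])
String 5: '5V0UNA==' → valid

Answer: yes no yes no yes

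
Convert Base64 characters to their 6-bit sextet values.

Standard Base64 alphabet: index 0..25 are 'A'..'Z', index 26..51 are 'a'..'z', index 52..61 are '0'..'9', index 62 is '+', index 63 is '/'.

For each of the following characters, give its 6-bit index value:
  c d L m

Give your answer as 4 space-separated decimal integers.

'c': a..z range, 26 + ord('c') − ord('a') = 28
'd': a..z range, 26 + ord('d') − ord('a') = 29
'L': A..Z range, ord('L') − ord('A') = 11
'm': a..z range, 26 + ord('m') − ord('a') = 38

Answer: 28 29 11 38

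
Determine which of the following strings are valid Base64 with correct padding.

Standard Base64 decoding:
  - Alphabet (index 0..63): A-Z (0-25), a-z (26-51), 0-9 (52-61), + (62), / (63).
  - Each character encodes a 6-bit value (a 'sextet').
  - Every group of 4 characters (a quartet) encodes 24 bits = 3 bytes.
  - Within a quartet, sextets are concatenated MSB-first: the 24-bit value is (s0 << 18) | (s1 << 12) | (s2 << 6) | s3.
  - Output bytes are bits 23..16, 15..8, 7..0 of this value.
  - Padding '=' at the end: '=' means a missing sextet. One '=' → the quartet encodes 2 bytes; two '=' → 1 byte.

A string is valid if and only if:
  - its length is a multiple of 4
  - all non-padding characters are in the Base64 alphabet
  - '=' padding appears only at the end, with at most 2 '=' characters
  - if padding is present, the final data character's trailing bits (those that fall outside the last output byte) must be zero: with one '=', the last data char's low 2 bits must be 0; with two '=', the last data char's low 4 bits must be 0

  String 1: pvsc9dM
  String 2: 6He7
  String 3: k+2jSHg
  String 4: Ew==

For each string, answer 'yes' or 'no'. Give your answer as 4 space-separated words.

String 1: 'pvsc9dM' → invalid (len=7 not mult of 4)
String 2: '6He7' → valid
String 3: 'k+2jSHg' → invalid (len=7 not mult of 4)
String 4: 'Ew==' → valid

Answer: no yes no yes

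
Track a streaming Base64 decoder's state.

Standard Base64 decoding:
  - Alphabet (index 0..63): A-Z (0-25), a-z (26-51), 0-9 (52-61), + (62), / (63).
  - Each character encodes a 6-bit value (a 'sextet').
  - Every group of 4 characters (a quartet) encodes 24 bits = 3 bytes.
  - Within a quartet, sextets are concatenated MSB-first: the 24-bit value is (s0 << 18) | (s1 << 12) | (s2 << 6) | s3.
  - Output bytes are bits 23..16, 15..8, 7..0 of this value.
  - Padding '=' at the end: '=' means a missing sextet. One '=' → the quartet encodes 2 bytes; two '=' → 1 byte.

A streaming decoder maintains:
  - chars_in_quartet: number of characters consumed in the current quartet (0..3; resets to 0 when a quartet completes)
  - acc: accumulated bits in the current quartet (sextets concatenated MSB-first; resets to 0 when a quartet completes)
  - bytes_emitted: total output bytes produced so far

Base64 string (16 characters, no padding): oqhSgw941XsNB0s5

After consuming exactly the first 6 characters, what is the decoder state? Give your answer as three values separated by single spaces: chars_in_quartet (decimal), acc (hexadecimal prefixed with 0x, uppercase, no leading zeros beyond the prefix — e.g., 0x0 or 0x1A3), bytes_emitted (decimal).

Answer: 2 0x830 3

Derivation:
After char 0 ('o'=40): chars_in_quartet=1 acc=0x28 bytes_emitted=0
After char 1 ('q'=42): chars_in_quartet=2 acc=0xA2A bytes_emitted=0
After char 2 ('h'=33): chars_in_quartet=3 acc=0x28AA1 bytes_emitted=0
After char 3 ('S'=18): chars_in_quartet=4 acc=0xA2A852 -> emit A2 A8 52, reset; bytes_emitted=3
After char 4 ('g'=32): chars_in_quartet=1 acc=0x20 bytes_emitted=3
After char 5 ('w'=48): chars_in_quartet=2 acc=0x830 bytes_emitted=3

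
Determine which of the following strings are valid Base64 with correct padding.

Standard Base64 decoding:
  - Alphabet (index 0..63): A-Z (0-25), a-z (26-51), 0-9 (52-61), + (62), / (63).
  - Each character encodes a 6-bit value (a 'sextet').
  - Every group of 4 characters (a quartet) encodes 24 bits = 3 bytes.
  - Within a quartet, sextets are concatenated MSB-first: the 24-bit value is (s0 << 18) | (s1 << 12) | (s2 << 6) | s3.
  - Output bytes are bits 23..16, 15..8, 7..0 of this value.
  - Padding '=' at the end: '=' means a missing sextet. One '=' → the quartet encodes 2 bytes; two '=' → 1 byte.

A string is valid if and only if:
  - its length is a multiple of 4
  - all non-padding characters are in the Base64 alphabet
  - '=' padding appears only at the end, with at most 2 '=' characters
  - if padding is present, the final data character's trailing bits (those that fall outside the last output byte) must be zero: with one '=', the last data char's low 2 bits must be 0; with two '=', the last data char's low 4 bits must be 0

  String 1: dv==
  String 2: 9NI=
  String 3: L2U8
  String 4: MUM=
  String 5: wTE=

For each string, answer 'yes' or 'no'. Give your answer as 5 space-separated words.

Answer: no yes yes yes yes

Derivation:
String 1: 'dv==' → invalid (bad trailing bits)
String 2: '9NI=' → valid
String 3: 'L2U8' → valid
String 4: 'MUM=' → valid
String 5: 'wTE=' → valid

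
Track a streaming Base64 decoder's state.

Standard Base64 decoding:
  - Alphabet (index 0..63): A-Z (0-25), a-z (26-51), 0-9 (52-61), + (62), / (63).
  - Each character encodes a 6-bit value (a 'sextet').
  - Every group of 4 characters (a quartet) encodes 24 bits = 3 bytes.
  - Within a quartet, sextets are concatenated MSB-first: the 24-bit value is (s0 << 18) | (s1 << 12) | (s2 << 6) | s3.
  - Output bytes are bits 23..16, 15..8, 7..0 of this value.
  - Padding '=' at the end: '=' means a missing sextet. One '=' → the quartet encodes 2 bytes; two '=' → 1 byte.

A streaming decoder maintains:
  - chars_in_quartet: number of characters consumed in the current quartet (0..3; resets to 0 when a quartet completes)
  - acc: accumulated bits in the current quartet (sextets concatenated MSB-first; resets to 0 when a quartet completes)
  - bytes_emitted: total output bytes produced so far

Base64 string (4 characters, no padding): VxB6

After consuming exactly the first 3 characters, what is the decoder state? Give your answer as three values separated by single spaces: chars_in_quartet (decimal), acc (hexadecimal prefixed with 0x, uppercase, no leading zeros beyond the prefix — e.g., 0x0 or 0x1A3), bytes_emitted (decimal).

Answer: 3 0x15C41 0

Derivation:
After char 0 ('V'=21): chars_in_quartet=1 acc=0x15 bytes_emitted=0
After char 1 ('x'=49): chars_in_quartet=2 acc=0x571 bytes_emitted=0
After char 2 ('B'=1): chars_in_quartet=3 acc=0x15C41 bytes_emitted=0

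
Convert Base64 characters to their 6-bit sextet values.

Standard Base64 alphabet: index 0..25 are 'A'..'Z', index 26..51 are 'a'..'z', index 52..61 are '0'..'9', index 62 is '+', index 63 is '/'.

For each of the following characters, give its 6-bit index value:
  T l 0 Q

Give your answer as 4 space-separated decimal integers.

Answer: 19 37 52 16

Derivation:
'T': A..Z range, ord('T') − ord('A') = 19
'l': a..z range, 26 + ord('l') − ord('a') = 37
'0': 0..9 range, 52 + ord('0') − ord('0') = 52
'Q': A..Z range, ord('Q') − ord('A') = 16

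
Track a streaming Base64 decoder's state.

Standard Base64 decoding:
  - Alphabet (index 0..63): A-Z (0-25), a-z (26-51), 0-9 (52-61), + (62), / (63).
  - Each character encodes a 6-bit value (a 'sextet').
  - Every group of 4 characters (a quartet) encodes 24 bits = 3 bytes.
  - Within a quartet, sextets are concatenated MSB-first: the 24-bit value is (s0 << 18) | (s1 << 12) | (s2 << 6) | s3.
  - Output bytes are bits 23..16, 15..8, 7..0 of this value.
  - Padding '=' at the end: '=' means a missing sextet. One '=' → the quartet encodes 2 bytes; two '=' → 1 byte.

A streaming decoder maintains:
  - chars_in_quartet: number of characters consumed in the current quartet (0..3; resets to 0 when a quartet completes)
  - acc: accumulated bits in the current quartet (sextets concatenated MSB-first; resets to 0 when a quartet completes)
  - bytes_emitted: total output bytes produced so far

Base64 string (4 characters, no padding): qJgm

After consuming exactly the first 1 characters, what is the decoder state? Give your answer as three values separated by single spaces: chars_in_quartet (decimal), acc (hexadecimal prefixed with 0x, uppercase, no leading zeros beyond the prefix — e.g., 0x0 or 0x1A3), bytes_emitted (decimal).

After char 0 ('q'=42): chars_in_quartet=1 acc=0x2A bytes_emitted=0

Answer: 1 0x2A 0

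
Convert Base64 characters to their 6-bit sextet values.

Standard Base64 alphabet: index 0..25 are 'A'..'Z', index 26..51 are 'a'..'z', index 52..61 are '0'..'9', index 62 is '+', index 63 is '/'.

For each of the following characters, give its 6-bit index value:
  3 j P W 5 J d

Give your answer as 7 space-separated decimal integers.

Answer: 55 35 15 22 57 9 29

Derivation:
'3': 0..9 range, 52 + ord('3') − ord('0') = 55
'j': a..z range, 26 + ord('j') − ord('a') = 35
'P': A..Z range, ord('P') − ord('A') = 15
'W': A..Z range, ord('W') − ord('A') = 22
'5': 0..9 range, 52 + ord('5') − ord('0') = 57
'J': A..Z range, ord('J') − ord('A') = 9
'd': a..z range, 26 + ord('d') − ord('a') = 29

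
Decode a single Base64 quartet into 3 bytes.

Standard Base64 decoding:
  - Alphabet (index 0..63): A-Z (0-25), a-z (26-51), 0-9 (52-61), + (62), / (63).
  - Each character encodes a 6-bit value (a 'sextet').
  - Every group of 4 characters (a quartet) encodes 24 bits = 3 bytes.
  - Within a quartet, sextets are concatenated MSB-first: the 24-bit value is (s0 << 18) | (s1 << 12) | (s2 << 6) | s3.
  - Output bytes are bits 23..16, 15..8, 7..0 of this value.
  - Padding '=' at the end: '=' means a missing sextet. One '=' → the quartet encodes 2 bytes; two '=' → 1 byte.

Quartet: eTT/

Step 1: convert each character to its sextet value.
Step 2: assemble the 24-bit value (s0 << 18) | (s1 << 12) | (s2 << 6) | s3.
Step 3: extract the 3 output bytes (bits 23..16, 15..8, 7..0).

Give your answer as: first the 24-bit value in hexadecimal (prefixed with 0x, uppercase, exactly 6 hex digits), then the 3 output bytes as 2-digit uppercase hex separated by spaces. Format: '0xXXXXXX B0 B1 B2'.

Sextets: e=30, T=19, T=19, /=63
24-bit: (30<<18) | (19<<12) | (19<<6) | 63
      = 0x780000 | 0x013000 | 0x0004C0 | 0x00003F
      = 0x7934FF
Bytes: (v>>16)&0xFF=79, (v>>8)&0xFF=34, v&0xFF=FF

Answer: 0x7934FF 79 34 FF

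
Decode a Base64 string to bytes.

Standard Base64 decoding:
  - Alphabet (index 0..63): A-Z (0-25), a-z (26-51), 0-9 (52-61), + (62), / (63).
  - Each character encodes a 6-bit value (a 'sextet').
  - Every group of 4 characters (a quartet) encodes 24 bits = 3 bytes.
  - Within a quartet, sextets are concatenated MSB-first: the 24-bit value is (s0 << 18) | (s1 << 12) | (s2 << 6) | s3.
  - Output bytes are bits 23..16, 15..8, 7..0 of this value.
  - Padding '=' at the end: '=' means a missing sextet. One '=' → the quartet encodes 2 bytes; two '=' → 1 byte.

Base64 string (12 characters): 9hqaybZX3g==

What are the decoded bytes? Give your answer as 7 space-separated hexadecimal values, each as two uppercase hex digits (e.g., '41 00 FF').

After char 0 ('9'=61): chars_in_quartet=1 acc=0x3D bytes_emitted=0
After char 1 ('h'=33): chars_in_quartet=2 acc=0xF61 bytes_emitted=0
After char 2 ('q'=42): chars_in_quartet=3 acc=0x3D86A bytes_emitted=0
After char 3 ('a'=26): chars_in_quartet=4 acc=0xF61A9A -> emit F6 1A 9A, reset; bytes_emitted=3
After char 4 ('y'=50): chars_in_quartet=1 acc=0x32 bytes_emitted=3
After char 5 ('b'=27): chars_in_quartet=2 acc=0xC9B bytes_emitted=3
After char 6 ('Z'=25): chars_in_quartet=3 acc=0x326D9 bytes_emitted=3
After char 7 ('X'=23): chars_in_quartet=4 acc=0xC9B657 -> emit C9 B6 57, reset; bytes_emitted=6
After char 8 ('3'=55): chars_in_quartet=1 acc=0x37 bytes_emitted=6
After char 9 ('g'=32): chars_in_quartet=2 acc=0xDE0 bytes_emitted=6
Padding '==': partial quartet acc=0xDE0 -> emit DE; bytes_emitted=7

Answer: F6 1A 9A C9 B6 57 DE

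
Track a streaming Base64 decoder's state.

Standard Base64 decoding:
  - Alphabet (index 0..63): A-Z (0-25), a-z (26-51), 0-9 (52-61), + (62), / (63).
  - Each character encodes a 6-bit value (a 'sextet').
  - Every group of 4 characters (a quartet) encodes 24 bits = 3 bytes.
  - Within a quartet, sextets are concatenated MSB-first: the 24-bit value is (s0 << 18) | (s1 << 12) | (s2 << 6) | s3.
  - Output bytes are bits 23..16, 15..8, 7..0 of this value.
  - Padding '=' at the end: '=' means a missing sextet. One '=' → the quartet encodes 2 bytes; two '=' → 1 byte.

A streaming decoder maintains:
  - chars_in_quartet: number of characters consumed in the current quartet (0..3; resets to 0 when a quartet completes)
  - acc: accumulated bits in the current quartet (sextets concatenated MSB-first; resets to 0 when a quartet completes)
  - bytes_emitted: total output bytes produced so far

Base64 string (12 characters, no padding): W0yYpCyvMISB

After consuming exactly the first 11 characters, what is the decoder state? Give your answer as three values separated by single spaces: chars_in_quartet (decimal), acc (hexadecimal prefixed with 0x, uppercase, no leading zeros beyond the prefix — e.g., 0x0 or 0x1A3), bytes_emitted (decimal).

Answer: 3 0xC212 6

Derivation:
After char 0 ('W'=22): chars_in_quartet=1 acc=0x16 bytes_emitted=0
After char 1 ('0'=52): chars_in_quartet=2 acc=0x5B4 bytes_emitted=0
After char 2 ('y'=50): chars_in_quartet=3 acc=0x16D32 bytes_emitted=0
After char 3 ('Y'=24): chars_in_quartet=4 acc=0x5B4C98 -> emit 5B 4C 98, reset; bytes_emitted=3
After char 4 ('p'=41): chars_in_quartet=1 acc=0x29 bytes_emitted=3
After char 5 ('C'=2): chars_in_quartet=2 acc=0xA42 bytes_emitted=3
After char 6 ('y'=50): chars_in_quartet=3 acc=0x290B2 bytes_emitted=3
After char 7 ('v'=47): chars_in_quartet=4 acc=0xA42CAF -> emit A4 2C AF, reset; bytes_emitted=6
After char 8 ('M'=12): chars_in_quartet=1 acc=0xC bytes_emitted=6
After char 9 ('I'=8): chars_in_quartet=2 acc=0x308 bytes_emitted=6
After char 10 ('S'=18): chars_in_quartet=3 acc=0xC212 bytes_emitted=6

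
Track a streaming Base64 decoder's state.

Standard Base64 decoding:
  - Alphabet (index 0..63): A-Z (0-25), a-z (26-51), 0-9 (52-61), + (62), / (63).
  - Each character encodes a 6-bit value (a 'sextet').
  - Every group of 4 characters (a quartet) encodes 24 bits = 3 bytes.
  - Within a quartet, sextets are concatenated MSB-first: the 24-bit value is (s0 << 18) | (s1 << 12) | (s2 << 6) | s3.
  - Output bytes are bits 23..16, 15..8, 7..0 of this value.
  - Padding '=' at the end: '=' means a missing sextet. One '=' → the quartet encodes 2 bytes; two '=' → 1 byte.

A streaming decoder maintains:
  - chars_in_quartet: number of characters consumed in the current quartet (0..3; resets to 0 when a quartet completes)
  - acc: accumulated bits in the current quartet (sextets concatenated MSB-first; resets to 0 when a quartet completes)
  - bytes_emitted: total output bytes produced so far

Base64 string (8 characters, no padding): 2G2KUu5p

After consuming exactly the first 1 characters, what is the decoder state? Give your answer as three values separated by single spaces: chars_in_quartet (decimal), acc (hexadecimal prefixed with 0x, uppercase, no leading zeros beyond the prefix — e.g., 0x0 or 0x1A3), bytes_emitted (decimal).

After char 0 ('2'=54): chars_in_quartet=1 acc=0x36 bytes_emitted=0

Answer: 1 0x36 0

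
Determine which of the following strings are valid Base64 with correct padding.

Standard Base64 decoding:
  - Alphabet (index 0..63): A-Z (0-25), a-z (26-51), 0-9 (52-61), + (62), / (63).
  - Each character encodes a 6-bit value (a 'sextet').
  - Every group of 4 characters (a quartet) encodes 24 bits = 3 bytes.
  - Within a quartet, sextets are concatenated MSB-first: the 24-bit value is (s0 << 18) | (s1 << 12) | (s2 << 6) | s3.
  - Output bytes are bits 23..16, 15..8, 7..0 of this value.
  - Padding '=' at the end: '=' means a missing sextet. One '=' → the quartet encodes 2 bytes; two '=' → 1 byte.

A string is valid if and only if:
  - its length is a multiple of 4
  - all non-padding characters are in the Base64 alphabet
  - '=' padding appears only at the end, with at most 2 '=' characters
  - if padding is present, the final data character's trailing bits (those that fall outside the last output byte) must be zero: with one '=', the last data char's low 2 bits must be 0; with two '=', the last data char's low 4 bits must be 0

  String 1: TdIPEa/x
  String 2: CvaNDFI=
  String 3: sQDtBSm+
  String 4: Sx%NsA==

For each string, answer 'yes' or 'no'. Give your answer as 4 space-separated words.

String 1: 'TdIPEa/x' → valid
String 2: 'CvaNDFI=' → valid
String 3: 'sQDtBSm+' → valid
String 4: 'Sx%NsA==' → invalid (bad char(s): ['%'])

Answer: yes yes yes no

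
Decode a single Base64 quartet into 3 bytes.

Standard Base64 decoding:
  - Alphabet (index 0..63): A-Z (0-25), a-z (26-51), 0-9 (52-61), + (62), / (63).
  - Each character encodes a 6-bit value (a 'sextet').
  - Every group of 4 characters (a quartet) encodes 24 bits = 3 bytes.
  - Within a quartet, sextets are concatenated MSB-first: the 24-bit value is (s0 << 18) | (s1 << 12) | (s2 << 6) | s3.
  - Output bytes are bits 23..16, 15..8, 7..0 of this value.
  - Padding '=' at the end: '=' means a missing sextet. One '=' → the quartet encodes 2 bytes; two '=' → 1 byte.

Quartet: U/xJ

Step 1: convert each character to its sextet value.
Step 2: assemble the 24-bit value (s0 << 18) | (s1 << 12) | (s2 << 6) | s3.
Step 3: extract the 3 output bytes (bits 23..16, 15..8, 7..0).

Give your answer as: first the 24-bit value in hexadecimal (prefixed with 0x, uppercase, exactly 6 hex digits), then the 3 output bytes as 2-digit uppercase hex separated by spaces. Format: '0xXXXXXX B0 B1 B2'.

Sextets: U=20, /=63, x=49, J=9
24-bit: (20<<18) | (63<<12) | (49<<6) | 9
      = 0x500000 | 0x03F000 | 0x000C40 | 0x000009
      = 0x53FC49
Bytes: (v>>16)&0xFF=53, (v>>8)&0xFF=FC, v&0xFF=49

Answer: 0x53FC49 53 FC 49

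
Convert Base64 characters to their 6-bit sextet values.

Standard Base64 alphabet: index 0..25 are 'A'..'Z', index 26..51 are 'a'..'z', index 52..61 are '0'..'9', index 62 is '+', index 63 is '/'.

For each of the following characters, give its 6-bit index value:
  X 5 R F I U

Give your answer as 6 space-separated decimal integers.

'X': A..Z range, ord('X') − ord('A') = 23
'5': 0..9 range, 52 + ord('5') − ord('0') = 57
'R': A..Z range, ord('R') − ord('A') = 17
'F': A..Z range, ord('F') − ord('A') = 5
'I': A..Z range, ord('I') − ord('A') = 8
'U': A..Z range, ord('U') − ord('A') = 20

Answer: 23 57 17 5 8 20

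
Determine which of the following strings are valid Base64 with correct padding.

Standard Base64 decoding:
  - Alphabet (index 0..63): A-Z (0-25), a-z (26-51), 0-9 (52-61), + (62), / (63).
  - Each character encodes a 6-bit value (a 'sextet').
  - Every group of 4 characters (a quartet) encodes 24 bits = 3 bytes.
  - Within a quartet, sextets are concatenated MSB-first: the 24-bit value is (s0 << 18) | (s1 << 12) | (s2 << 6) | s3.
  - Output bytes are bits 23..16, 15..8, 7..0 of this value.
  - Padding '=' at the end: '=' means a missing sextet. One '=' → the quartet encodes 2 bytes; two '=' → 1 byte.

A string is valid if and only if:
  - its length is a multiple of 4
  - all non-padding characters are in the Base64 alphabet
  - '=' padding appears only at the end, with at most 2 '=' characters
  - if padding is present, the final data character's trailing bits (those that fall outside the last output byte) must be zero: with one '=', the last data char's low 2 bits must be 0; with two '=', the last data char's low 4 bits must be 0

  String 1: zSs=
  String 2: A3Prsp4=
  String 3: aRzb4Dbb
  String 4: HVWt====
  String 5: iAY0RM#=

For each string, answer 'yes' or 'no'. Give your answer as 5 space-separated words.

String 1: 'zSs=' → valid
String 2: 'A3Prsp4=' → valid
String 3: 'aRzb4Dbb' → valid
String 4: 'HVWt====' → invalid (4 pad chars (max 2))
String 5: 'iAY0RM#=' → invalid (bad char(s): ['#'])

Answer: yes yes yes no no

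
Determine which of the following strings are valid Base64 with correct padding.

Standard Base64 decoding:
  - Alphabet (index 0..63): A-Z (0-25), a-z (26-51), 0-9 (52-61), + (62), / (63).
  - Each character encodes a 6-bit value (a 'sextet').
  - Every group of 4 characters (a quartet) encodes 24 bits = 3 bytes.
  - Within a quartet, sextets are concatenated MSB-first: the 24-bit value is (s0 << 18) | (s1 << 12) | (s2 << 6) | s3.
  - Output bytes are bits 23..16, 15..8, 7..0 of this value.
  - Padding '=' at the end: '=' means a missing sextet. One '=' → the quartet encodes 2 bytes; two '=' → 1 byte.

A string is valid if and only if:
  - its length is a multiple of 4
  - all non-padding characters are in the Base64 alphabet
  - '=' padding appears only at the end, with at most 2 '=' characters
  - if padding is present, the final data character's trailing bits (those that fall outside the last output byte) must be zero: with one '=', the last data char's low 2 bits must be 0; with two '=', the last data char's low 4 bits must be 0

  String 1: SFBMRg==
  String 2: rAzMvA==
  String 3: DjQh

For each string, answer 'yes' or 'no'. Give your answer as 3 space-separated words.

String 1: 'SFBMRg==' → valid
String 2: 'rAzMvA==' → valid
String 3: 'DjQh' → valid

Answer: yes yes yes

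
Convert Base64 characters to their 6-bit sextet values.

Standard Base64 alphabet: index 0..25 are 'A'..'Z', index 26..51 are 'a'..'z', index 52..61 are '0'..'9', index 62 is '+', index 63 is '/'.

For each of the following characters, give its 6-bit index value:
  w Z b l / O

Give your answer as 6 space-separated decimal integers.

'w': a..z range, 26 + ord('w') − ord('a') = 48
'Z': A..Z range, ord('Z') − ord('A') = 25
'b': a..z range, 26 + ord('b') − ord('a') = 27
'l': a..z range, 26 + ord('l') − ord('a') = 37
'/': index 63
'O': A..Z range, ord('O') − ord('A') = 14

Answer: 48 25 27 37 63 14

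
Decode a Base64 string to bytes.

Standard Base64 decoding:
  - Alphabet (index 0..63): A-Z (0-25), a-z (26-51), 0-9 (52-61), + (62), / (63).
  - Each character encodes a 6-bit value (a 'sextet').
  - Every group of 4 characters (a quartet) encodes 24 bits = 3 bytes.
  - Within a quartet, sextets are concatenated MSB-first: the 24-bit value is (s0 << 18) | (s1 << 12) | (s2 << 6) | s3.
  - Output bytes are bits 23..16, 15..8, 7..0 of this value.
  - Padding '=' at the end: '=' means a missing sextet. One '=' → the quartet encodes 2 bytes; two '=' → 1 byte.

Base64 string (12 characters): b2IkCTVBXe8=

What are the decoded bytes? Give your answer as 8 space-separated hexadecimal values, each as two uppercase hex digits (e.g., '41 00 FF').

Answer: 6F 62 24 09 35 41 5D EF

Derivation:
After char 0 ('b'=27): chars_in_quartet=1 acc=0x1B bytes_emitted=0
After char 1 ('2'=54): chars_in_quartet=2 acc=0x6F6 bytes_emitted=0
After char 2 ('I'=8): chars_in_quartet=3 acc=0x1BD88 bytes_emitted=0
After char 3 ('k'=36): chars_in_quartet=4 acc=0x6F6224 -> emit 6F 62 24, reset; bytes_emitted=3
After char 4 ('C'=2): chars_in_quartet=1 acc=0x2 bytes_emitted=3
After char 5 ('T'=19): chars_in_quartet=2 acc=0x93 bytes_emitted=3
After char 6 ('V'=21): chars_in_quartet=3 acc=0x24D5 bytes_emitted=3
After char 7 ('B'=1): chars_in_quartet=4 acc=0x93541 -> emit 09 35 41, reset; bytes_emitted=6
After char 8 ('X'=23): chars_in_quartet=1 acc=0x17 bytes_emitted=6
After char 9 ('e'=30): chars_in_quartet=2 acc=0x5DE bytes_emitted=6
After char 10 ('8'=60): chars_in_quartet=3 acc=0x177BC bytes_emitted=6
Padding '=': partial quartet acc=0x177BC -> emit 5D EF; bytes_emitted=8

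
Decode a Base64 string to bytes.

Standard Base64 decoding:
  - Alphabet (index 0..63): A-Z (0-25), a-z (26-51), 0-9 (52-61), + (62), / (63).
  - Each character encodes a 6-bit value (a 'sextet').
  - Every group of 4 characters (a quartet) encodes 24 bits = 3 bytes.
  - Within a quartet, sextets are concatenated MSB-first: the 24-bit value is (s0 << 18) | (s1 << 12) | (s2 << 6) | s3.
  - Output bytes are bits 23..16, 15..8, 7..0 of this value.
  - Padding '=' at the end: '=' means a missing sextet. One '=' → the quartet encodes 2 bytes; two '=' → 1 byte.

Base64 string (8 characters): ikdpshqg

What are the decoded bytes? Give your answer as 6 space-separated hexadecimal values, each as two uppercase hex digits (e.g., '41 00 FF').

Answer: 8A 47 69 B2 1A A0

Derivation:
After char 0 ('i'=34): chars_in_quartet=1 acc=0x22 bytes_emitted=0
After char 1 ('k'=36): chars_in_quartet=2 acc=0x8A4 bytes_emitted=0
After char 2 ('d'=29): chars_in_quartet=3 acc=0x2291D bytes_emitted=0
After char 3 ('p'=41): chars_in_quartet=4 acc=0x8A4769 -> emit 8A 47 69, reset; bytes_emitted=3
After char 4 ('s'=44): chars_in_quartet=1 acc=0x2C bytes_emitted=3
After char 5 ('h'=33): chars_in_quartet=2 acc=0xB21 bytes_emitted=3
After char 6 ('q'=42): chars_in_quartet=3 acc=0x2C86A bytes_emitted=3
After char 7 ('g'=32): chars_in_quartet=4 acc=0xB21AA0 -> emit B2 1A A0, reset; bytes_emitted=6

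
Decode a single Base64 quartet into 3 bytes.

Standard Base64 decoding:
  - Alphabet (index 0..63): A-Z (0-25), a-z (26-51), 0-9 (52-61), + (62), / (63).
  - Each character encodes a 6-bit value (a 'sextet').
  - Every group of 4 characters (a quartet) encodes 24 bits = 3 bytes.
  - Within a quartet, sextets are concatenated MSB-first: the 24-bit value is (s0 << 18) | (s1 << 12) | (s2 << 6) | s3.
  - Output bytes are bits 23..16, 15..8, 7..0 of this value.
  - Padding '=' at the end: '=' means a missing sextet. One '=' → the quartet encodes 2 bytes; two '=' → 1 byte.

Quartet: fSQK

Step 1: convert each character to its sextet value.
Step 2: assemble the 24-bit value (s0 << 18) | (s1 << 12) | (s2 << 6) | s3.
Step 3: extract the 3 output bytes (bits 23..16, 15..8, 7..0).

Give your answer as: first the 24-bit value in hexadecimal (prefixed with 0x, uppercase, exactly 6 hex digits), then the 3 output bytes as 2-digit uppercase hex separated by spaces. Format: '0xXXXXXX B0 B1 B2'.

Sextets: f=31, S=18, Q=16, K=10
24-bit: (31<<18) | (18<<12) | (16<<6) | 10
      = 0x7C0000 | 0x012000 | 0x000400 | 0x00000A
      = 0x7D240A
Bytes: (v>>16)&0xFF=7D, (v>>8)&0xFF=24, v&0xFF=0A

Answer: 0x7D240A 7D 24 0A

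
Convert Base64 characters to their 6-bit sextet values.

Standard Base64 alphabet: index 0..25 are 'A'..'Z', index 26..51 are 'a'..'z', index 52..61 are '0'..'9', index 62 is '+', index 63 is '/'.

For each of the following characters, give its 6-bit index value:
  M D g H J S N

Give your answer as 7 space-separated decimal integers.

'M': A..Z range, ord('M') − ord('A') = 12
'D': A..Z range, ord('D') − ord('A') = 3
'g': a..z range, 26 + ord('g') − ord('a') = 32
'H': A..Z range, ord('H') − ord('A') = 7
'J': A..Z range, ord('J') − ord('A') = 9
'S': A..Z range, ord('S') − ord('A') = 18
'N': A..Z range, ord('N') − ord('A') = 13

Answer: 12 3 32 7 9 18 13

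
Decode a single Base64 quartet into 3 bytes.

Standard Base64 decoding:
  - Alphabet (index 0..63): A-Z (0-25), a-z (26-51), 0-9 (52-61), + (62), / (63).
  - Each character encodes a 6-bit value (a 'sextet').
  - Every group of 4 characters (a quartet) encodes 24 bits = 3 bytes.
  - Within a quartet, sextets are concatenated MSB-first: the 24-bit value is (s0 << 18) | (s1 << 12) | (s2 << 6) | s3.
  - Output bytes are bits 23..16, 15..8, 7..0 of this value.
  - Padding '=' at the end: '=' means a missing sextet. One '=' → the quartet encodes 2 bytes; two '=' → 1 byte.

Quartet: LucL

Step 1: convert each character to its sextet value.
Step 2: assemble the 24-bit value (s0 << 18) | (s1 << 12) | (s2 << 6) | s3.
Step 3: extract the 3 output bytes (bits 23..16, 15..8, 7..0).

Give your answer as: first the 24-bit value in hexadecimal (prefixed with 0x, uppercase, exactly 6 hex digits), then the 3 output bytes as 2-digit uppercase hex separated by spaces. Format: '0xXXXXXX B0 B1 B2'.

Answer: 0x2EE70B 2E E7 0B

Derivation:
Sextets: L=11, u=46, c=28, L=11
24-bit: (11<<18) | (46<<12) | (28<<6) | 11
      = 0x2C0000 | 0x02E000 | 0x000700 | 0x00000B
      = 0x2EE70B
Bytes: (v>>16)&0xFF=2E, (v>>8)&0xFF=E7, v&0xFF=0B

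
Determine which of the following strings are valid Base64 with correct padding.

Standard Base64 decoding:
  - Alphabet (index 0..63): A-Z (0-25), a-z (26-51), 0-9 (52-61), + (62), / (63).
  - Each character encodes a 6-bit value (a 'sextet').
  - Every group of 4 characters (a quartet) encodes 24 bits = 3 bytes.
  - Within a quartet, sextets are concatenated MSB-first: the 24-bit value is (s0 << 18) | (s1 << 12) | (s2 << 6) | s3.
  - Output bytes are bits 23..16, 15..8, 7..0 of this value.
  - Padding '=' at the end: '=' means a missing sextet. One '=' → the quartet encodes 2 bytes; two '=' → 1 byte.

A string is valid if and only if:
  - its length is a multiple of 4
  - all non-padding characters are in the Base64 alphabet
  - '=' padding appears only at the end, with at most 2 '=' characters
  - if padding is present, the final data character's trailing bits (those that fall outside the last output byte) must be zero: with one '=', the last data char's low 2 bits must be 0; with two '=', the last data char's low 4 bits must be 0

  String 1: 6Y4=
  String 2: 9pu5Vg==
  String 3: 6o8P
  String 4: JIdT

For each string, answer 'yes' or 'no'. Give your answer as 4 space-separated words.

String 1: '6Y4=' → valid
String 2: '9pu5Vg==' → valid
String 3: '6o8P' → valid
String 4: 'JIdT' → valid

Answer: yes yes yes yes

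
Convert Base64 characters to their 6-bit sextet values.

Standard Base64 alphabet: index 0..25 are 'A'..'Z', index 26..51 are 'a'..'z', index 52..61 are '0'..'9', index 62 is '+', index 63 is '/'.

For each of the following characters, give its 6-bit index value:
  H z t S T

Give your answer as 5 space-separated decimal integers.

Answer: 7 51 45 18 19

Derivation:
'H': A..Z range, ord('H') − ord('A') = 7
'z': a..z range, 26 + ord('z') − ord('a') = 51
't': a..z range, 26 + ord('t') − ord('a') = 45
'S': A..Z range, ord('S') − ord('A') = 18
'T': A..Z range, ord('T') − ord('A') = 19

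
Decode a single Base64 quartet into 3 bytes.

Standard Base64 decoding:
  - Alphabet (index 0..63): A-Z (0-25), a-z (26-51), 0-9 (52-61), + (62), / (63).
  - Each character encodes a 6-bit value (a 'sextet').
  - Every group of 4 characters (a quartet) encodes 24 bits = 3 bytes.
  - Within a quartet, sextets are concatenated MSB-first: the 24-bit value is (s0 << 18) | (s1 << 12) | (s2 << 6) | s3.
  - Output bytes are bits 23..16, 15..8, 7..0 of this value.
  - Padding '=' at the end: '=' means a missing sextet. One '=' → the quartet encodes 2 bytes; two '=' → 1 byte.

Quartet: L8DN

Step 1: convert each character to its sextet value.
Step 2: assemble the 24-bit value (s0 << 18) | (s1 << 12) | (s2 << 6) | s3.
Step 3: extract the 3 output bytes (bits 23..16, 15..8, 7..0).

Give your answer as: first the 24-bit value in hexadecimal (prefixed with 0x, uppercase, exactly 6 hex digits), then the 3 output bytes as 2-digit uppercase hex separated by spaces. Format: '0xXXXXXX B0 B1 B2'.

Sextets: L=11, 8=60, D=3, N=13
24-bit: (11<<18) | (60<<12) | (3<<6) | 13
      = 0x2C0000 | 0x03C000 | 0x0000C0 | 0x00000D
      = 0x2FC0CD
Bytes: (v>>16)&0xFF=2F, (v>>8)&0xFF=C0, v&0xFF=CD

Answer: 0x2FC0CD 2F C0 CD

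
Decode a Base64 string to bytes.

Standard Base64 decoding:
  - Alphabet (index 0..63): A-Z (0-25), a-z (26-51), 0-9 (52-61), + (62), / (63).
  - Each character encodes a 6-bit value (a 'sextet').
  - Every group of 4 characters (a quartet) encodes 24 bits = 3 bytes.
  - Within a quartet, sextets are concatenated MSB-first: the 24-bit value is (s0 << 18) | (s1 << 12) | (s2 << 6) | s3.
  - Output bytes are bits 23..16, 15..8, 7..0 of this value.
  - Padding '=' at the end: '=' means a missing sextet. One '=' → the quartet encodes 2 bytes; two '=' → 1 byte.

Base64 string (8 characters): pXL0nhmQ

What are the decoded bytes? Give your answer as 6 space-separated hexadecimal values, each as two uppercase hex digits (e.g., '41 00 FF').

After char 0 ('p'=41): chars_in_quartet=1 acc=0x29 bytes_emitted=0
After char 1 ('X'=23): chars_in_quartet=2 acc=0xA57 bytes_emitted=0
After char 2 ('L'=11): chars_in_quartet=3 acc=0x295CB bytes_emitted=0
After char 3 ('0'=52): chars_in_quartet=4 acc=0xA572F4 -> emit A5 72 F4, reset; bytes_emitted=3
After char 4 ('n'=39): chars_in_quartet=1 acc=0x27 bytes_emitted=3
After char 5 ('h'=33): chars_in_quartet=2 acc=0x9E1 bytes_emitted=3
After char 6 ('m'=38): chars_in_quartet=3 acc=0x27866 bytes_emitted=3
After char 7 ('Q'=16): chars_in_quartet=4 acc=0x9E1990 -> emit 9E 19 90, reset; bytes_emitted=6

Answer: A5 72 F4 9E 19 90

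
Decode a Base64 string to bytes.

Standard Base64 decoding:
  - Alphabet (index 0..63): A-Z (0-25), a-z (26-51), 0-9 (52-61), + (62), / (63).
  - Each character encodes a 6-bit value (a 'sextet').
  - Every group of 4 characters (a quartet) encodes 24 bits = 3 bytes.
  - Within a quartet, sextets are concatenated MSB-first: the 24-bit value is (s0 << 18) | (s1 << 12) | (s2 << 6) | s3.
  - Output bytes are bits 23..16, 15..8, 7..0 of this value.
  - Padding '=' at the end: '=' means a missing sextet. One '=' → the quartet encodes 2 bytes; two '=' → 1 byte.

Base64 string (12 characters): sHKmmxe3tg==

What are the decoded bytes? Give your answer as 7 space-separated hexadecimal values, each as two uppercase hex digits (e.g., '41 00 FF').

Answer: B0 72 A6 9B 17 B7 B6

Derivation:
After char 0 ('s'=44): chars_in_quartet=1 acc=0x2C bytes_emitted=0
After char 1 ('H'=7): chars_in_quartet=2 acc=0xB07 bytes_emitted=0
After char 2 ('K'=10): chars_in_quartet=3 acc=0x2C1CA bytes_emitted=0
After char 3 ('m'=38): chars_in_quartet=4 acc=0xB072A6 -> emit B0 72 A6, reset; bytes_emitted=3
After char 4 ('m'=38): chars_in_quartet=1 acc=0x26 bytes_emitted=3
After char 5 ('x'=49): chars_in_quartet=2 acc=0x9B1 bytes_emitted=3
After char 6 ('e'=30): chars_in_quartet=3 acc=0x26C5E bytes_emitted=3
After char 7 ('3'=55): chars_in_quartet=4 acc=0x9B17B7 -> emit 9B 17 B7, reset; bytes_emitted=6
After char 8 ('t'=45): chars_in_quartet=1 acc=0x2D bytes_emitted=6
After char 9 ('g'=32): chars_in_quartet=2 acc=0xB60 bytes_emitted=6
Padding '==': partial quartet acc=0xB60 -> emit B6; bytes_emitted=7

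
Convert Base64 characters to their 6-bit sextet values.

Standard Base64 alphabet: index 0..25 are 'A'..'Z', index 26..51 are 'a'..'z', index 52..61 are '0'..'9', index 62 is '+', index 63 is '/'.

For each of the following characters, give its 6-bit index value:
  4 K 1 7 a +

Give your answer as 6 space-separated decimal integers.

'4': 0..9 range, 52 + ord('4') − ord('0') = 56
'K': A..Z range, ord('K') − ord('A') = 10
'1': 0..9 range, 52 + ord('1') − ord('0') = 53
'7': 0..9 range, 52 + ord('7') − ord('0') = 59
'a': a..z range, 26 + ord('a') − ord('a') = 26
'+': index 62

Answer: 56 10 53 59 26 62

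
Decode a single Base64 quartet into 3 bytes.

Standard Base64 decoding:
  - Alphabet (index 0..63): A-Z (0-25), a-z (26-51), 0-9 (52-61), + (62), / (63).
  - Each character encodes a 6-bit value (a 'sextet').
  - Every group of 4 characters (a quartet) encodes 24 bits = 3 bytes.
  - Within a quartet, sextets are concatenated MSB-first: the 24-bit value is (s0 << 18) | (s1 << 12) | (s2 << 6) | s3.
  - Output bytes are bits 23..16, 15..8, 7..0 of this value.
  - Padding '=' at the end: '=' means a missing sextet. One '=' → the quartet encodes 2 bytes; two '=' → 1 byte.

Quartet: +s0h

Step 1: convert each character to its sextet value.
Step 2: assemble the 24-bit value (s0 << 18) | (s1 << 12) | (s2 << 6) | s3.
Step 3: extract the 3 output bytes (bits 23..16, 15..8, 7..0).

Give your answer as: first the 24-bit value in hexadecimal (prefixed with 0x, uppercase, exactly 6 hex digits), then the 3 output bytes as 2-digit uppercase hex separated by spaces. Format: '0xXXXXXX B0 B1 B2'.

Answer: 0xFACD21 FA CD 21

Derivation:
Sextets: +=62, s=44, 0=52, h=33
24-bit: (62<<18) | (44<<12) | (52<<6) | 33
      = 0xF80000 | 0x02C000 | 0x000D00 | 0x000021
      = 0xFACD21
Bytes: (v>>16)&0xFF=FA, (v>>8)&0xFF=CD, v&0xFF=21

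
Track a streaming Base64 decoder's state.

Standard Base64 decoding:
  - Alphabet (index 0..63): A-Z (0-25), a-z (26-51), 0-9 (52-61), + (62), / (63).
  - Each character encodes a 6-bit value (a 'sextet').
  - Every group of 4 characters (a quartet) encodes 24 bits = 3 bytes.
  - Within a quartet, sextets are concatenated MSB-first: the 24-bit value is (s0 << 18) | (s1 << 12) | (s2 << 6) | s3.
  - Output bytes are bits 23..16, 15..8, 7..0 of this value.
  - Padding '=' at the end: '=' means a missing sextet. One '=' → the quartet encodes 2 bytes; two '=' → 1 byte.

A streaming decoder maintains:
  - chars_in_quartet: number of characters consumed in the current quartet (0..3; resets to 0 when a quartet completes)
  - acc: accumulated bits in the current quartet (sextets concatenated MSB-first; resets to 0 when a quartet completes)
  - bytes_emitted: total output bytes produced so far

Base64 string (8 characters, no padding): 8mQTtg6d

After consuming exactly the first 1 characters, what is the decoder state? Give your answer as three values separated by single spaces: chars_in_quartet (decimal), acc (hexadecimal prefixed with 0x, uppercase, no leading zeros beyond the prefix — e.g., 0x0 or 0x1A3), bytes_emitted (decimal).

After char 0 ('8'=60): chars_in_quartet=1 acc=0x3C bytes_emitted=0

Answer: 1 0x3C 0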